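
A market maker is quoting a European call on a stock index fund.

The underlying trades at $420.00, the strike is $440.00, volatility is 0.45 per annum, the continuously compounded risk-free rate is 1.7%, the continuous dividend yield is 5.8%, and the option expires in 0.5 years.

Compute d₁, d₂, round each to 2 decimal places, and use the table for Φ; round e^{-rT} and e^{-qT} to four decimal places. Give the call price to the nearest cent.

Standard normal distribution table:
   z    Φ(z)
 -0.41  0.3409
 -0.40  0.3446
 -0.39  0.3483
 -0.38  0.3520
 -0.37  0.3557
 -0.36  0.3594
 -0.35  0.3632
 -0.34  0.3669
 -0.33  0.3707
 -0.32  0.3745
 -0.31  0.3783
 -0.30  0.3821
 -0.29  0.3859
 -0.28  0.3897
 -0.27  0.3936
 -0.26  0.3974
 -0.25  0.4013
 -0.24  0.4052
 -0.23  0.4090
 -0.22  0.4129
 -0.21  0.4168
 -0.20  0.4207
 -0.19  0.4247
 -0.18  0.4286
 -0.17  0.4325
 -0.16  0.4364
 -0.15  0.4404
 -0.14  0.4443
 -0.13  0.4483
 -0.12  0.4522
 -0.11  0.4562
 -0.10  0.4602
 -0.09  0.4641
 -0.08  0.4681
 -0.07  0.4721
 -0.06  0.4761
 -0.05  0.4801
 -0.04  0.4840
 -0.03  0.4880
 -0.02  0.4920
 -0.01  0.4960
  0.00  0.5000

σ√T = 0.45·√0.5 = 0.3182
ln(S/K) + (r − q + σ²/2)T = ln(420/440) + (0.017 − 0.058 + 0.45²/2)·0.5 = -0.0465 + 0.0301 = -0.0164
d₁ = -0.0164 / 0.3182 = -0.0515 which rounds to -0.05
d₂ = d₁ − σ√T = -0.0515 − 0.3182 = -0.3697 which rounds to -0.37
e^(−qT) = e^(−0.058·0.5) = 0.9714;  e^(−rT) = e^(−0.017·0.5) = 0.9915
N(d₁) = N(-0.05) = 0.4801;  N(d₂) = N(-0.37) = 0.3557
C = 420·0.9714·0.4801 − 440·0.9915·0.3557 = 195.8750 − 155.1777 = 40.6974

$40.70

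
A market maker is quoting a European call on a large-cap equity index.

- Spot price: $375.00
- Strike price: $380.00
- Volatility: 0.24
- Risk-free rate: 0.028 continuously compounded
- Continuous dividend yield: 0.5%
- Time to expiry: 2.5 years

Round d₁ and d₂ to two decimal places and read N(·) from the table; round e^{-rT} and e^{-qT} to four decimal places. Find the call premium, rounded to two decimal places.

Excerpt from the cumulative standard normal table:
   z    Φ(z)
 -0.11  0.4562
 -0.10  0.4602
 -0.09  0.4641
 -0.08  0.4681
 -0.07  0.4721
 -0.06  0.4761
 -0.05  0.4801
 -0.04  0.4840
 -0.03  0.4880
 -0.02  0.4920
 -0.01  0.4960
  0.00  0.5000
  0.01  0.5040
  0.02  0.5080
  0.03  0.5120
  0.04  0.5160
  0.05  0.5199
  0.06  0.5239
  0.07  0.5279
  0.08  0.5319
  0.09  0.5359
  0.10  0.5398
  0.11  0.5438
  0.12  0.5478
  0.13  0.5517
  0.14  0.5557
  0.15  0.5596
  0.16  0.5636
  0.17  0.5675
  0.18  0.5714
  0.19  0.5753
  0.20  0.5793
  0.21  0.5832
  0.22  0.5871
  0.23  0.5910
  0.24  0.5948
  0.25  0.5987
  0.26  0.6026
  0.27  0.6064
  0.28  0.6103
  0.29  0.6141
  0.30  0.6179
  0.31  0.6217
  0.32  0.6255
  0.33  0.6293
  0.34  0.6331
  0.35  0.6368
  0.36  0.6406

T = 2.5;  σ√T = 0.3795
d₁ = [ln(375/380) + (0.028 − 0.005 + 0.24²/2)·2.5] / 0.3795 = [-0.0132 + 0.1295] / 0.3795 = 0.3064 ≈ 0.31
d₂ = d₁ − σ√T = 0.3064 − 0.3795 = -0.0731 ≈ -0.07
e^(−qT) = e^(−0.005·2.5) = 0.9876;  e^(−rT) = e^(−0.028·2.5) = 0.9324
C = 375·0.9876·N(0.31) − 380·0.9324·N(-0.07) = 375·0.9876·0.6217 − 380·0.9324·0.4721 = 230.2466 − 167.2707 = 62.9759

$62.98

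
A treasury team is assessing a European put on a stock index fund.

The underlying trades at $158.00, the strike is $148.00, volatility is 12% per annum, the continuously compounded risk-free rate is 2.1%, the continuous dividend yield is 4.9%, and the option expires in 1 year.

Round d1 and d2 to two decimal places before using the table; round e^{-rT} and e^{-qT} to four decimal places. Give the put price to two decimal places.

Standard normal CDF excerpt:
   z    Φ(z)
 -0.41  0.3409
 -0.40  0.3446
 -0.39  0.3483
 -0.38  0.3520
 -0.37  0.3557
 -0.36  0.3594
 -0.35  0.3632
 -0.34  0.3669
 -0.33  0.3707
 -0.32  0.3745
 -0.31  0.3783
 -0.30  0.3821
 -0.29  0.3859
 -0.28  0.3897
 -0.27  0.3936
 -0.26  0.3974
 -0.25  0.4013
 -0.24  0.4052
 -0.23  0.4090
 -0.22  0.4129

$4.64

σ√T = 0.12·√1 = 0.1200
ln(S/K) + (r − q + σ²/2)T = ln(158/148) + (0.021 − 0.049 + 0.12²/2)·1 = 0.0654 − 0.0208 = 0.0446
d₁ = 0.0446 / 0.1200 = 0.3715 ⇒ 0.37
d₂ = d₁ − σ√T = 0.3715 − 0.1200 = 0.2515 ⇒ 0.25
e^(−qT) = e^(−0.049·1) = 0.9522;  e^(−rT) = e^(−0.021·1) = 0.9792
N(−d₂) = N(-0.25) = 0.4013;  N(−d₁) = N(-0.37) = 0.3557
P = 148·0.9792·0.4013 − 158·0.9522·0.3557 = 58.1570 − 53.5142 = 4.6428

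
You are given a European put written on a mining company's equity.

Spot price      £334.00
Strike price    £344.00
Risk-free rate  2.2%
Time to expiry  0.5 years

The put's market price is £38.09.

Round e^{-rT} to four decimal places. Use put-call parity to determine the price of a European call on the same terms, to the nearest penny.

£31.84

e^(−rT) = e^(−0.022·0.5) = 0.9891
Put-call parity: C − P = S − K·e^(−rT) = 334 − 344·0.9891 = 334 − 340.2504 = -6.2504
C = P + (C − P) = 38.09 + (-6.2504) = 31.8396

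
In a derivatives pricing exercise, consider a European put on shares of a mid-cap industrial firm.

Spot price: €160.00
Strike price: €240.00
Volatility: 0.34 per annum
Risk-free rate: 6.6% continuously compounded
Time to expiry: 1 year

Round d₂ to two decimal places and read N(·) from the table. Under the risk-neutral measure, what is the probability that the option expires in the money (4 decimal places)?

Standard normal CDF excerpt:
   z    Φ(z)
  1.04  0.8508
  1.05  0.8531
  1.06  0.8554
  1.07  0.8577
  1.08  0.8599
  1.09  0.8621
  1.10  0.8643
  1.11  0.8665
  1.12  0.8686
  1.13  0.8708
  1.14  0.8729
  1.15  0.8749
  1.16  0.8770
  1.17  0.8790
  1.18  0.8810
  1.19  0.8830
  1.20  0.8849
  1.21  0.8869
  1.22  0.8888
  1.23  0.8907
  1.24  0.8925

σ√T = 0.34·√1 = 0.3400
d₁ = [ln(160/240) + (0.066 + 0.34²/2)·1] / 0.3400 = [-0.4055 + 0.1238] / 0.3400 = -0.8284 which rounds to -0.83
d₂ = d₁ − σ√T = -0.8284 − 0.3400 = -1.1684 which rounds to -1.17
Pr(exercise) under Q = N(−d₂) = N(1.17) = 0.8790

0.8790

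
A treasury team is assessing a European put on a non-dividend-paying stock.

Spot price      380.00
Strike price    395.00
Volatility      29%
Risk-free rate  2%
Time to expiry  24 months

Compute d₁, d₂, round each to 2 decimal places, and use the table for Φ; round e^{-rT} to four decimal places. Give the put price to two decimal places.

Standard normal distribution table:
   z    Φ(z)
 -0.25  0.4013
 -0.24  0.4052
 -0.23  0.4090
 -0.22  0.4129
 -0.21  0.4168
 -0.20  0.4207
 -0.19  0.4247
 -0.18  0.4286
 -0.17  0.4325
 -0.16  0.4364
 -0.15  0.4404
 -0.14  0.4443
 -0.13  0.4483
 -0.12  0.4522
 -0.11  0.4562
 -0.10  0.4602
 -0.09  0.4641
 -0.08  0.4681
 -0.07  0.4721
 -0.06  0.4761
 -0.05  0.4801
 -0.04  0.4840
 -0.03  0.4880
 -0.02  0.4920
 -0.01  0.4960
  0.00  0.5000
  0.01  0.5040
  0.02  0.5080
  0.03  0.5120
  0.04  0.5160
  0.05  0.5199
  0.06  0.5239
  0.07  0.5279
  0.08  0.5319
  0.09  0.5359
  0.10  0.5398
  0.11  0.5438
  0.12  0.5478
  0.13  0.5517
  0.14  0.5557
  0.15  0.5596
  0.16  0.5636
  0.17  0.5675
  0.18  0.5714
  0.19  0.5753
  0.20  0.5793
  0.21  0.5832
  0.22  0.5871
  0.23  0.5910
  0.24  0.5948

T = 2;  σ√T = 0.4101
ln(S/K) + (r + σ²/2)T = ln(380/395) + (0.02 + 0.29²/2)·2 = -0.0387 + 0.1241 = 0.0854
d₁ = 0.0854 / 0.4101 = 0.2082 ⇒ 0.21
d₂ = d₁ − σ√T = 0.2082 − 0.4101 = -0.2019 ⇒ -0.20
e^(−rT) = e^(−0.02·2) = 0.9608
P = 395·0.9608·N(0.20) − 380·N(-0.21) = 395·0.9608·0.5793 − 380·0.4168 = 219.8536 − 158.3840 = 61.4696

61.47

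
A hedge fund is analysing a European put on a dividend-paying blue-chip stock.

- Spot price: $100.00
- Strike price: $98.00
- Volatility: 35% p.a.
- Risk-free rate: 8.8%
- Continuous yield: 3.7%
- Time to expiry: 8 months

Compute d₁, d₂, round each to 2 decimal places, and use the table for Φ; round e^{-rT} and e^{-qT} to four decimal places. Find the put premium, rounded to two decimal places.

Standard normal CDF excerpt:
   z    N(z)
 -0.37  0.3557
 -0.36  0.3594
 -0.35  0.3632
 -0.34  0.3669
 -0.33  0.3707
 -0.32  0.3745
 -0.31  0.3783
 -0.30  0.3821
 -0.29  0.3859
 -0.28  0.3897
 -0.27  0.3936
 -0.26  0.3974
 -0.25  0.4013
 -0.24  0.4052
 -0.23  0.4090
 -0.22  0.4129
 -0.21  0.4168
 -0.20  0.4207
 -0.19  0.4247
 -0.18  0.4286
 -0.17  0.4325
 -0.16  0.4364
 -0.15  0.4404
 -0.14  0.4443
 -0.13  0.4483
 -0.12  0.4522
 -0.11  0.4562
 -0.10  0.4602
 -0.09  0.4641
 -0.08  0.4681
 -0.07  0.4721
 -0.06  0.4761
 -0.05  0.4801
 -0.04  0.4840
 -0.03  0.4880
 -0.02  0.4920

$8.20

σ√T = 0.35 × 0.8165 = 0.2858
d₁ = [ln(100/98) + (0.088 − 0.037 + 0.35²/2)·0.6667] / 0.2858 = [0.0202 + 0.0748] / 0.2858 = 0.3326 ≈ 0.33
d₂ = d₁ − σ√T = 0.3326 − 0.2858 = 0.0468 ≈ 0.05
e^(−qT) = e^(−0.037·0.6667) = 0.9756;  e^(−rT) = e^(−0.088·0.6667) = 0.9430
P = 98·0.9430·N(-0.05) − 100·0.9756·N(-0.33) = 98·0.9430·0.4801 − 100·0.9756·0.3707 = 44.3680 − 36.1655 = 8.2025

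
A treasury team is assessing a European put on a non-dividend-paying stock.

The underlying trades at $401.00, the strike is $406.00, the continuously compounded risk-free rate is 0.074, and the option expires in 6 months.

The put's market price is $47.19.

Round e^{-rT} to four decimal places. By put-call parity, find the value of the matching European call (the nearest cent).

exp(−rT) = exp(−0.074·0.5) = 0.9637
Put-call parity: C − P = S − K·e^(−rT) = 401 − 406·0.9637 = 401 − 391.2622 = 9.7378
C = P + (C − P) = 47.19 + (9.7378) = 56.9278

$56.93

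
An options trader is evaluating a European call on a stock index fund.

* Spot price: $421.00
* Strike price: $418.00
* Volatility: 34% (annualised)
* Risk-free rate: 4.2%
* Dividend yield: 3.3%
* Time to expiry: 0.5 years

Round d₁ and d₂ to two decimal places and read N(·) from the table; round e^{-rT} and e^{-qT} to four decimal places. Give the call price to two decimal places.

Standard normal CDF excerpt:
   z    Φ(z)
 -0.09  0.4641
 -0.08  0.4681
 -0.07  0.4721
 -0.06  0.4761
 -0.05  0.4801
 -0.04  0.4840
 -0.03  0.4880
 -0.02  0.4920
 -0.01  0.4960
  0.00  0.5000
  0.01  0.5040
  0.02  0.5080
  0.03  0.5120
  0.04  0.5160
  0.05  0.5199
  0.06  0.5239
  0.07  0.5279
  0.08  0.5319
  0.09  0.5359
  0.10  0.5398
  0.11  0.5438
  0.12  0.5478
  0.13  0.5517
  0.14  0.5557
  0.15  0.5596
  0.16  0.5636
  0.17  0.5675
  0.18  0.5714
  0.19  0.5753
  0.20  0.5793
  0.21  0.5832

T = 0.5;  σ√T = 0.2404
d₁ = [ln(421/418) + (0.042 − 0.033 + 0.34²/2)·0.5] / 0.2404 = [0.0072 + 0.0334] / 0.2404 = 0.1687 → 0.17
d₂ = d₁ − σ√T = 0.1687 − 0.2404 = -0.0717 → -0.07
e^(−qT) = e^(−0.033·0.5) = 0.9836;  e^(−rT) = e^(−0.042·0.5) = 0.9792
N(d₁) = N(0.17) = 0.5675;  N(d₂) = N(-0.07) = 0.4721
C = 421·0.9836·0.5675 − 418·0.9792·0.4721 = 234.9993 − 193.2332 = 41.7661

$41.77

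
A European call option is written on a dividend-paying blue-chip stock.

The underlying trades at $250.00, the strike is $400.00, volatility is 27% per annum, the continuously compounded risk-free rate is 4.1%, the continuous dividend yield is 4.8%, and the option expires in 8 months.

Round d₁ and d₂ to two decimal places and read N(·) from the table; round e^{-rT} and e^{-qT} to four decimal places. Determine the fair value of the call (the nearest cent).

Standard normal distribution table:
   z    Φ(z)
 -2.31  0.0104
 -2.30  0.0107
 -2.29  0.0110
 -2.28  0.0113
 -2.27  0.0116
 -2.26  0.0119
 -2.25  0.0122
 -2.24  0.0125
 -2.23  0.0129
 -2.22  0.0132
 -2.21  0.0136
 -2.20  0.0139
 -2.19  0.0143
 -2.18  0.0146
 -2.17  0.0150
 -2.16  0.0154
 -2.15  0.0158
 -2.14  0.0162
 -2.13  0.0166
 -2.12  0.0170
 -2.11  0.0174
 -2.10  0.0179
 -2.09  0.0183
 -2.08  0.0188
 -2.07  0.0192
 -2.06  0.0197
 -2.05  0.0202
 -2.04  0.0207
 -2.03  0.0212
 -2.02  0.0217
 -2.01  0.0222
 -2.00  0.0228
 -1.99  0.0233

σ√T = 0.27·√0.6667 = 0.2205
ln(S/K) + (r − q + σ²/2)T = ln(250/400) + (0.041 − 0.048 + 0.27²/2)·0.6667 = -0.4700 + 0.0196 = -0.4504
d₁ = -0.4504 / 0.2205 = -2.0429 ⇒ -2.04
d₂ = d₁ − σ√T = -2.0429 − 0.2205 = -2.2634 ⇒ -2.26
e^(−qT) = e^(−0.048·0.6667) = 0.9685;  e^(−rT) = e^(−0.041·0.6667) = 0.9730
N(d₁) = N(-2.04) = 0.0207;  N(d₂) = N(-2.26) = 0.0119
C = 250·0.9685·0.0207 − 400·0.9730·0.0119 = 5.0120 − 4.6315 = 0.3805

$0.38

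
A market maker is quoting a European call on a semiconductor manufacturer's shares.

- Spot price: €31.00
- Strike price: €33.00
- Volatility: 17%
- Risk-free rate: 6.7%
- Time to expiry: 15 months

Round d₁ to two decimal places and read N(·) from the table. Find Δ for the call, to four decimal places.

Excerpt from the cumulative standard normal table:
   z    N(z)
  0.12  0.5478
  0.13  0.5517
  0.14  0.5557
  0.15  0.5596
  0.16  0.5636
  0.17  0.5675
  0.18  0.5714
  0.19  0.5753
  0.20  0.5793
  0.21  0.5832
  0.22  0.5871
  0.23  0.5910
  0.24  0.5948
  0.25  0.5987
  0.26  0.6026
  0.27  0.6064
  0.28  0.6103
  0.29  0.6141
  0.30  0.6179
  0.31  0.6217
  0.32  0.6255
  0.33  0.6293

0.5832

σ√T = 0.17 × 1.1180 = 0.1901
d₁ = [ln(31/33) + (0.067 + ½·0.17²)·1.25] / (σ√T) = (-0.0625 + 0.1018) / 0.1901 = 0.2067 which rounds to 0.21
N(d₁) = N(0.21) = 0.5832
Δ_call = N(d₁) = 0.5832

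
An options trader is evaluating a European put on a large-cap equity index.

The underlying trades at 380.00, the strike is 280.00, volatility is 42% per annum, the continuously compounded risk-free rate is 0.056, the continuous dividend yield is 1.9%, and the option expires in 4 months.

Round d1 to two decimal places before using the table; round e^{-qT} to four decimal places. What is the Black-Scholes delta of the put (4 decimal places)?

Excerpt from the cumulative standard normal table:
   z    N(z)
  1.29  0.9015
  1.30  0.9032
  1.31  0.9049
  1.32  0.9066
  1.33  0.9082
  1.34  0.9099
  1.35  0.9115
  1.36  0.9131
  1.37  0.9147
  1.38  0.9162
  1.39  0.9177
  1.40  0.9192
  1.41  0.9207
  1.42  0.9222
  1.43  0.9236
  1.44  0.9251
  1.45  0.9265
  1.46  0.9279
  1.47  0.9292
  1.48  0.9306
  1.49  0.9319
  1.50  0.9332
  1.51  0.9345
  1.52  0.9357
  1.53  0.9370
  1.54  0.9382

σ√T = 0.42 × 0.5774 = 0.2425
ln(S/K) + (r − q + σ²/2)T = ln(380/280) + (0.056 − 0.019 + 0.42²/2)·0.3333 = 0.3054 + 0.0417 = 0.3471
d₁ = 0.3471 / 0.2425 = 1.4315 which rounds to 1.43
N(d₁) = N(1.43) = 0.9236
Δ_put = exp(−qT)·(N(d₁) − 1) = 0.9937·(0.9236 − 1) = -0.0759

-0.0759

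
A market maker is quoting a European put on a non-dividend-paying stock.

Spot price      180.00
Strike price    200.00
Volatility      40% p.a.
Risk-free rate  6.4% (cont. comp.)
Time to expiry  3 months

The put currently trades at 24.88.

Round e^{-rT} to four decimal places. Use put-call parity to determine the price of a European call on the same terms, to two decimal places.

8.06

e^(−rT) = e^(−0.064·0.25) = 0.9841
Put-call parity: C − P = S − K·e^(−rT) = 180 − 200·0.9841 = 180 − 196.8200 = -16.8200
C = P + (C − P) = 24.88 + (-16.8200) = 8.0600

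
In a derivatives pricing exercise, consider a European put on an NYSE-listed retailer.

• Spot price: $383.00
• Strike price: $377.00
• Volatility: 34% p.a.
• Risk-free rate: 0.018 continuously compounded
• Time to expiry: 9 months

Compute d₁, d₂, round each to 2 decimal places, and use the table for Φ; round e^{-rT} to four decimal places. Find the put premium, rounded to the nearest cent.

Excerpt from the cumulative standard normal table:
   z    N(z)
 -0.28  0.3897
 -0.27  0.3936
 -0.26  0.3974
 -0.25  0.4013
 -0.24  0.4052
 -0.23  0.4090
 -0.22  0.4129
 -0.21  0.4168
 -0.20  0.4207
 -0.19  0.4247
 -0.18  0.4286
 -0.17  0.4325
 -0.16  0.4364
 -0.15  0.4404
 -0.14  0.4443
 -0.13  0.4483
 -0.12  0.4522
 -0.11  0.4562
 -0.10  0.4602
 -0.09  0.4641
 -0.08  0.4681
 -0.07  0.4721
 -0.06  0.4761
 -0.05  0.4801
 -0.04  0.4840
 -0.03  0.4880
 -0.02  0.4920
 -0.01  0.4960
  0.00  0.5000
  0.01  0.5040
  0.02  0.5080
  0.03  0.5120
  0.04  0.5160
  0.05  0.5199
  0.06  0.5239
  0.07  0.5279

$39.68

σ√T = 0.34·√0.75 = 0.2944
d₁ = [ln(383/377) + (0.018 + 0.34²/2)·0.75] / 0.2944 = [0.0158 + 0.0569] / 0.2944 = 0.2467 → 0.25
d₂ = d₁ − σ√T = 0.2467 − 0.2944 = -0.0478 → -0.05
exp(−rT) = exp(−0.018·0.75) = 0.9866
N(−d₂) = N(0.05) = 0.5199;  N(−d₁) = N(-0.25) = 0.4013
P = 377·0.9866·0.5199 − 383·0.4013 = 193.3759 − 153.6979 = 39.6780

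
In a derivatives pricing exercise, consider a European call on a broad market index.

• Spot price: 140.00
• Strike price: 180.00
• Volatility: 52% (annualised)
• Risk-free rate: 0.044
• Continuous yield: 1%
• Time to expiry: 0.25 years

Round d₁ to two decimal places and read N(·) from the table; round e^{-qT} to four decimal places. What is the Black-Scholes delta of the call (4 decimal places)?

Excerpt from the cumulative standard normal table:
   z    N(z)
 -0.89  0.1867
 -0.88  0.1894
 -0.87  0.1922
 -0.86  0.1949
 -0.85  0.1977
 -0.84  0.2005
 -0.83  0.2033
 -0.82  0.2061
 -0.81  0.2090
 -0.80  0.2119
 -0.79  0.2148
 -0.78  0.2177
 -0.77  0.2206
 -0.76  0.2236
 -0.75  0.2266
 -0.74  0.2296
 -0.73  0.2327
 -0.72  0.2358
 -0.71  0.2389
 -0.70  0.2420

σ√T = 0.52 × 0.5000 = 0.2600
d₁ = [ln(140/180) + (0.044 − 0.01 + 0.52²/2)·0.25] / 0.2600 = [-0.2513 + 0.0423] / 0.2600 = -0.8039 ⇒ -0.80
N(d₁) = N(-0.80) = 0.2119
Δ_call = e^(−qT)·N(d₁) = 0.9975·0.2119 = 0.2114

0.2114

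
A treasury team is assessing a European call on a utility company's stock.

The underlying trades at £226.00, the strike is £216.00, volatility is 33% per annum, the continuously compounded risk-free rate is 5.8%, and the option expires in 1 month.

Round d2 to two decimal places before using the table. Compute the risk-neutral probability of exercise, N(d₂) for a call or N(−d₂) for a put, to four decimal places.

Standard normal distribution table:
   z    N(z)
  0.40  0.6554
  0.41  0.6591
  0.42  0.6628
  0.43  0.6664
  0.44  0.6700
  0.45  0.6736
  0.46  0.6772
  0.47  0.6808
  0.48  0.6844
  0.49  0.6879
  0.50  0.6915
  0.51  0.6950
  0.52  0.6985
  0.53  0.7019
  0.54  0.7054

T = 0.08333;  σ√T = 0.0953
d₁ = [ln(226/216) + (0.058 + 0.33²/2)·0.08333] / 0.0953 = [0.0453 + 0.0094] / 0.0953 = 0.5734 ⇒ 0.57
d₂ = d₁ − σ√T = 0.5734 − 0.0953 = 0.4782 ⇒ 0.48
Risk-neutral Pr[S_T > K] = N(d₂) = N(0.48) = 0.6844

0.6844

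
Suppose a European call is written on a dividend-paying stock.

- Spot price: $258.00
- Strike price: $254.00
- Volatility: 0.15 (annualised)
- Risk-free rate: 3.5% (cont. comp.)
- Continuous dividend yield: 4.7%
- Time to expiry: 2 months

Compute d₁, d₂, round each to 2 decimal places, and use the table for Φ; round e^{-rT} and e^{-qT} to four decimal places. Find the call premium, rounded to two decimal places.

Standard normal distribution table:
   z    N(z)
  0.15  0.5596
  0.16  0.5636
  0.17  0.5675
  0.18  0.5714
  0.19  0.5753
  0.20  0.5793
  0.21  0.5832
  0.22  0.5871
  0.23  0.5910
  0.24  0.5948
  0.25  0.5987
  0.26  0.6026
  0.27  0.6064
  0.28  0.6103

σ√T = 0.15 × 0.4082 = 0.0612
ln(S/K) + (r − q + σ²/2)T = ln(258/254) + (0.035 − 0.047 + 0.15²/2)·0.1667 = 0.0156 − 0.0001 = 0.0155
d₁ = 0.0155 / 0.0612 = 0.2531 ⇒ 0.25
d₂ = d₁ − σ√T = 0.2531 − 0.0612 = 0.1919 ⇒ 0.19
exp(−qT) = exp(−0.047·0.1667) = 0.9922;  exp(−rT) = exp(−0.035·0.1667) = 0.9942
N(d₁) = N(0.25) = 0.5987;  N(d₂) = N(0.19) = 0.5753
C = 258·0.9922·0.5987 − 254·0.9942·0.5753 = 153.2598 − 145.2787 = 7.9811

$7.98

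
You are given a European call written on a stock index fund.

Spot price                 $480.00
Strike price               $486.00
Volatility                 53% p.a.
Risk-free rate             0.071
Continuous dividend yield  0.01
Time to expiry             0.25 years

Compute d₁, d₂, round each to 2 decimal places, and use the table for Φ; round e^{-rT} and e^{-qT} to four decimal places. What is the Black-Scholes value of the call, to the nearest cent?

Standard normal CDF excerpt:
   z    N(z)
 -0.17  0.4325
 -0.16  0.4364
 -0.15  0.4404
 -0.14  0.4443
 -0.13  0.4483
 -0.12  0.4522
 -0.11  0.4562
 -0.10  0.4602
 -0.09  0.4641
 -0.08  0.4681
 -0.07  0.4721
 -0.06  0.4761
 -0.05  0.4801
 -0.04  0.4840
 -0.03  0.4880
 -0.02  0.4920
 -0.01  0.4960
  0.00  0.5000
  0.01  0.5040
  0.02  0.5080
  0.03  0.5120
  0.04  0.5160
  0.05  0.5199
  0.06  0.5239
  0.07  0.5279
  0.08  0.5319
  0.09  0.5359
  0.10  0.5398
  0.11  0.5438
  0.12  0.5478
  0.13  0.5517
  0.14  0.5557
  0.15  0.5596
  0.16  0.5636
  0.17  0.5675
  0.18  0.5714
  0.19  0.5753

$50.17

σ√T = 0.53 × 0.5000 = 0.2650
d₁ = [ln(480/486) + (0.071 − 0.01 + 0.53²/2)·0.25] / 0.2650 = [-0.0124 + 0.0504] / 0.2650 = 0.1432 which rounds to 0.14
d₂ = d₁ − σ√T = 0.1432 − 0.2650 = -0.1218 which rounds to -0.12
e^(−qT) = e^(−0.01·0.25) = 0.9975;  e^(−rT) = e^(−0.071·0.25) = 0.9824
N(d₁) = N(0.14) = 0.5557;  N(d₂) = N(-0.12) = 0.4522
C = 480·0.9975·0.5557 − 486·0.9824·0.4522 = 266.0692 − 215.9013 = 50.1679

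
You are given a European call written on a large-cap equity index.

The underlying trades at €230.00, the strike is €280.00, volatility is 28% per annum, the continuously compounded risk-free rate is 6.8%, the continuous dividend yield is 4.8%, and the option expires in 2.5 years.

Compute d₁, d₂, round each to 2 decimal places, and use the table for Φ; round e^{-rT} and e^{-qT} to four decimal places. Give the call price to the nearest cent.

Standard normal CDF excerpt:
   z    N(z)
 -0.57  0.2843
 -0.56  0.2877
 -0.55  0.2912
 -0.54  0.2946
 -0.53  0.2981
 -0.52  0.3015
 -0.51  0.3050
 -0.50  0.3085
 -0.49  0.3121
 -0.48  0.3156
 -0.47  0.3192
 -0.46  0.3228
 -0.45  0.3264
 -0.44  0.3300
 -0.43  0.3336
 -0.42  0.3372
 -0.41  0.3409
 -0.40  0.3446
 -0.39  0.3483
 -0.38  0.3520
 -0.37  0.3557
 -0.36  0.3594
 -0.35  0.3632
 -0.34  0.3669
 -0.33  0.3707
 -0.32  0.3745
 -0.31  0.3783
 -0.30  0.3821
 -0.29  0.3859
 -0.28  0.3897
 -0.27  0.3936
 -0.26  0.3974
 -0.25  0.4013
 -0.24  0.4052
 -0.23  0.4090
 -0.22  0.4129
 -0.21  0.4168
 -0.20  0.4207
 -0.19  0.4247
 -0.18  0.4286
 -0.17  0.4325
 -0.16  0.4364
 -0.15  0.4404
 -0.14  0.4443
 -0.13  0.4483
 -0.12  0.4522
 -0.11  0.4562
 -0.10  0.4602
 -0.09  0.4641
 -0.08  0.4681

σ√T = 0.28·√2.5 = 0.4427
d₁ = [ln(230/280) + (0.068 − 0.048 + 0.28²/2)·2.5] / 0.4427 = [-0.1967 + 0.1480] / 0.4427 = -0.1100 which rounds to -0.11
d₂ = d₁ − σ√T = -0.1100 − 0.4427 = -0.5527 which rounds to -0.55
e^(−qT) = e^(−0.048·2.5) = 0.8869;  e^(−rT) = e^(−0.068·2.5) = 0.8437
C = 230·0.8869·N(-0.11) − 280·0.8437·N(-0.55) = 230·0.8869·0.4562 − 280·0.8437·0.2912 = 93.0589 − 68.7919 = 24.2669

€24.27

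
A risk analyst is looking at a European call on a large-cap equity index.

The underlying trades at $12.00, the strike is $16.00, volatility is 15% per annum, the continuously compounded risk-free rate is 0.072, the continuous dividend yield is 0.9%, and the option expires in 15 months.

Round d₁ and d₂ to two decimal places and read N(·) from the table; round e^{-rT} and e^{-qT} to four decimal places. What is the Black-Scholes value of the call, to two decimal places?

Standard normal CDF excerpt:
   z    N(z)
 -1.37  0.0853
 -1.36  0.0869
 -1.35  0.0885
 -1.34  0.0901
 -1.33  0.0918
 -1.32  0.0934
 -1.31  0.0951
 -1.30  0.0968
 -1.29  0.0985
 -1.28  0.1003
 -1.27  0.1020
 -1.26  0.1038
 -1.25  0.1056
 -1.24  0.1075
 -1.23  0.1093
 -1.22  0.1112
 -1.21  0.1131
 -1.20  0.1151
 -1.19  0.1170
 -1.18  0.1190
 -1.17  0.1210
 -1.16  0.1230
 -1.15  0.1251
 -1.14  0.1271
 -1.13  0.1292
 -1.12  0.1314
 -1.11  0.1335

σ√T = 0.15 × 1.1180 = 0.1677
ln(S/K) + (r − q + σ²/2)T = ln(12/16) + (0.072 − 0.009 + 0.15²/2)·1.25 = -0.2877 + 0.0928 = -0.1949
d₁ = -0.1949 / 0.1677 = -1.1620 ⇒ -1.16
d₂ = d₁ − σ√T = -1.1620 − 0.1677 = -1.3297 ⇒ -1.33
e^(−qT) = e^(−0.009·1.25) = 0.9888;  e^(−rT) = e^(−0.072·1.25) = 0.9139
N(d₁) = N(-1.16) = 0.1230;  N(d₂) = N(-1.33) = 0.0918
C = 12·0.9888·0.1230 − 16·0.9139·0.0918 = 1.4595 − 1.3423 = 0.1171

$0.12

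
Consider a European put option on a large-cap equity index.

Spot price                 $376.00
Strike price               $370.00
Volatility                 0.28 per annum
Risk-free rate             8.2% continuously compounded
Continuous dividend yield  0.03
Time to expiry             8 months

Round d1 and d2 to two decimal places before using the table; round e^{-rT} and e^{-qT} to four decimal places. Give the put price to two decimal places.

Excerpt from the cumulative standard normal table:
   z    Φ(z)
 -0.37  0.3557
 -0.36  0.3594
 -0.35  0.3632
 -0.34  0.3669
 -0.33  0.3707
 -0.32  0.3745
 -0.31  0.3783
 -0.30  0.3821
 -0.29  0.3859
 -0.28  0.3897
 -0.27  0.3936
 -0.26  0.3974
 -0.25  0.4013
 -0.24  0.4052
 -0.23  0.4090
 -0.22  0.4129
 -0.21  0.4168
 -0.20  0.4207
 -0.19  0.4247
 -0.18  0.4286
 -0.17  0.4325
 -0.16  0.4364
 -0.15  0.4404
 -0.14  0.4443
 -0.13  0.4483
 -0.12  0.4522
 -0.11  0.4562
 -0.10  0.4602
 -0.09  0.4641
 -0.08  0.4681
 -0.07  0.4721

σ√T = 0.28 × 0.8165 = 0.2286
ln(S/K) + (r − q + σ²/2)T = ln(376/370) + (0.082 − 0.03 + 0.28²/2)·0.6667 = 0.0161 + 0.0608 = 0.0769
d₁ = 0.0769 / 0.2286 = 0.3363 → 0.34
d₂ = d₁ − σ√T = 0.3363 − 0.2286 = 0.1077 → 0.11
exp(−qT) = exp(−0.03·0.6667) = 0.9802;  exp(−rT) = exp(−0.082·0.6667) = 0.9468
N(−d₂) = N(-0.11) = 0.4562;  N(−d₁) = N(-0.34) = 0.3669
P = 370·0.9468·0.4562 − 376·0.9802·0.3669 = 159.8142 − 135.2229 = 24.5913

$24.59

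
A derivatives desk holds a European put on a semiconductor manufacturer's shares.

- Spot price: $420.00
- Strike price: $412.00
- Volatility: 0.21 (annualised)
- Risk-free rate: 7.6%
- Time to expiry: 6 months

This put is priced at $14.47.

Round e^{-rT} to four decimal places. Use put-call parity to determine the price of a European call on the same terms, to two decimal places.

$37.84

exp(−rT) = exp(−0.076·0.5) = 0.9627
Put-call parity: C − P = S − K·e^(−rT) = 420 − 412·0.9627 = 420 − 396.6324 = 23.3676
C = P + (C − P) = 14.47 + (23.3676) = 37.8376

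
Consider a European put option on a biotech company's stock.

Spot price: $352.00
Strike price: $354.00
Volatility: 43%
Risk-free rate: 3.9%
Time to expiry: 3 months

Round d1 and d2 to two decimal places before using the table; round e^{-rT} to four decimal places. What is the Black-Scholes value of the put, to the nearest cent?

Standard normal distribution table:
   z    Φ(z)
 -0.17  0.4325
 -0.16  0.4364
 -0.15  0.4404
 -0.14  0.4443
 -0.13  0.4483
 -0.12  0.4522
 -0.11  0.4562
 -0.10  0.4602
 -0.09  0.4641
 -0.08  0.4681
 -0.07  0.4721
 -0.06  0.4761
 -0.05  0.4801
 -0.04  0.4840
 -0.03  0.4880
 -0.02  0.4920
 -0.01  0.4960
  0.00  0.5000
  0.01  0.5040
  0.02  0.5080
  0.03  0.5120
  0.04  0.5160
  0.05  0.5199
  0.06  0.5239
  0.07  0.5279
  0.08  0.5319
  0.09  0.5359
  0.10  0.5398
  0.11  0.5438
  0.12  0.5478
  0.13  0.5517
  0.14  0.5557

$30.07

σ√T = 0.43 × 0.5000 = 0.2150
d₁ = [ln(352/354) + (0.039 + 0.43²/2)·0.25] / 0.2150 = [-0.0057 + 0.0329] / 0.2150 = 0.1265 ⇒ 0.13
d₂ = d₁ − σ√T = 0.1265 − 0.2150 = -0.0885 ⇒ -0.09
e^(−rT) = e^(−0.039·0.25) = 0.9903
N(−d₂) = N(0.09) = 0.5359;  N(−d₁) = N(-0.13) = 0.4483
P = 354·0.9903·0.5359 − 352·0.4483 = 187.8684 − 157.8016 = 30.0668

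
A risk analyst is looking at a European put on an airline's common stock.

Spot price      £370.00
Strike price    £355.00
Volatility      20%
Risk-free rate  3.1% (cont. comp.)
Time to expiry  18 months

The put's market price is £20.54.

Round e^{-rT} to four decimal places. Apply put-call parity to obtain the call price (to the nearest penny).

£51.66

exp(−rT) = exp(−0.031·1.5) = 0.9546
Put-call parity: C − P = S − K·e^(−rT) = 370 − 355·0.9546 = 370 − 338.8830 = 31.1170
C = P + (C − P) = 20.54 + (31.1170) = 51.6570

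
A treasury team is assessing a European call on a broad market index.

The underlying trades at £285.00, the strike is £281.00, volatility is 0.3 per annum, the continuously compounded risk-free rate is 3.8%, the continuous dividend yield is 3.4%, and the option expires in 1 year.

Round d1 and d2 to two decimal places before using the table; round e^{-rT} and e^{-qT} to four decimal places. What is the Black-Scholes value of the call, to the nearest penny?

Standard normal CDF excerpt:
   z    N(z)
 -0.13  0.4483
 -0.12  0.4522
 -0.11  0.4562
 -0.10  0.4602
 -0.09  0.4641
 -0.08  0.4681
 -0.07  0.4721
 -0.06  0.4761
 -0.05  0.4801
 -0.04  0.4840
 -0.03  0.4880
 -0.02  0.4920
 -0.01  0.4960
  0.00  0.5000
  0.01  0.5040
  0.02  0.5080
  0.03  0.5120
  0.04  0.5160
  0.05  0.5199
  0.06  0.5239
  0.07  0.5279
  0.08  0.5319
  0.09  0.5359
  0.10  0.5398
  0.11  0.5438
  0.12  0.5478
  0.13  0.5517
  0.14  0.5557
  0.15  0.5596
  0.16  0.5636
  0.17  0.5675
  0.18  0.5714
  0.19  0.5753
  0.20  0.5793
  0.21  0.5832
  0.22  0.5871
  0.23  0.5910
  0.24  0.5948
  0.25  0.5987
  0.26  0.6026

£35.11

σ√T = 0.3 × 1.0000 = 0.3000
ln(S/K) + (r − q + σ²/2)T = ln(285/281) + (0.038 − 0.034 + 0.3²/2)·1 = 0.0141 + 0.0490 = 0.0631
d₁ = 0.0631 / 0.3000 = 0.2104 ≈ 0.21
d₂ = d₁ − σ√T = 0.2104 − 0.3000 = -0.0896 ≈ -0.09
exp(−qT) = exp(−0.034·1) = 0.9666;  exp(−rT) = exp(−0.038·1) = 0.9627
N(d₁) = N(0.21) = 0.5832;  N(d₂) = N(-0.09) = 0.4641
C = 285·0.9666·0.5832 − 281·0.9627·0.4641 = 160.6605 − 125.5477 = 35.1128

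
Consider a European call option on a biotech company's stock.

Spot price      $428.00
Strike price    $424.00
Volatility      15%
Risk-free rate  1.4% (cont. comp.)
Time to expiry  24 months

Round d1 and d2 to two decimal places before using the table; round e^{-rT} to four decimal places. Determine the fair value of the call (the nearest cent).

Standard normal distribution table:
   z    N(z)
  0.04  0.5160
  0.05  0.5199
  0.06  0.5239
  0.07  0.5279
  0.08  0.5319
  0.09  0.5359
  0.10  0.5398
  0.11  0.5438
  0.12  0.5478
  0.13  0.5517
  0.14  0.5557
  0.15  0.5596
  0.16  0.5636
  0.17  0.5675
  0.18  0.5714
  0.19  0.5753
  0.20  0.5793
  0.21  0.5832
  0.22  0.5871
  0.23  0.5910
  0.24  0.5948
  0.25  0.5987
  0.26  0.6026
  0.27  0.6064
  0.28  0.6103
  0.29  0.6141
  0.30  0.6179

$43.56

T = 2;  σ√T = 0.2121
d₁ = [ln(428/424) + (0.014 + 0.15²/2)·2] / 0.2121 = [0.0094 + 0.0505] / 0.2121 = 0.2823 which rounds to 0.28
d₂ = d₁ − σ√T = 0.2823 − 0.2121 = 0.0702 which rounds to 0.07
exp(−rT) = exp(−0.014·2) = 0.9724
N(d₁) = N(0.28) = 0.6103;  N(d₂) = N(0.07) = 0.5279
C = 428·0.6103 − 424·0.9724·0.5279 = 261.2084 − 217.6519 = 43.5565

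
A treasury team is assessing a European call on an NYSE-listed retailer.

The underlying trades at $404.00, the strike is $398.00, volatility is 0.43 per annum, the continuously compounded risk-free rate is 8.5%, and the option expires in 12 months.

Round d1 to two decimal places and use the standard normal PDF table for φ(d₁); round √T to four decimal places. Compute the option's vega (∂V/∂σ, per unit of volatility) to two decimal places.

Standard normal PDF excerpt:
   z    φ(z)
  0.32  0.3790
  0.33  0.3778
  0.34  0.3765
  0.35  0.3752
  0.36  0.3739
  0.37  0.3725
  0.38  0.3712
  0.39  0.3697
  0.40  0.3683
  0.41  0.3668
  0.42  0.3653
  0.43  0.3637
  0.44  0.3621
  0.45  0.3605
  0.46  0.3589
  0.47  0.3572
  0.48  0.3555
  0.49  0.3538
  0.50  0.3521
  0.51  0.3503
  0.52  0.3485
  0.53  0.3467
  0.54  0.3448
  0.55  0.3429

145.64

T = 1;  σ√T = 0.4300
d₁ = [ln(404/398) + (0.085 + 0.43²/2)·1] / 0.4300 = [0.0150 + 0.1774] / 0.4300 = 0.4475 ≈ 0.45
√T = √1 = 1.0000
φ(d₁) = φ(0.45) = 0.3605
vega = S·φ(d₁)·√T = 404·0.3605·1.0000 = 145.6420
(The put has the same vega.)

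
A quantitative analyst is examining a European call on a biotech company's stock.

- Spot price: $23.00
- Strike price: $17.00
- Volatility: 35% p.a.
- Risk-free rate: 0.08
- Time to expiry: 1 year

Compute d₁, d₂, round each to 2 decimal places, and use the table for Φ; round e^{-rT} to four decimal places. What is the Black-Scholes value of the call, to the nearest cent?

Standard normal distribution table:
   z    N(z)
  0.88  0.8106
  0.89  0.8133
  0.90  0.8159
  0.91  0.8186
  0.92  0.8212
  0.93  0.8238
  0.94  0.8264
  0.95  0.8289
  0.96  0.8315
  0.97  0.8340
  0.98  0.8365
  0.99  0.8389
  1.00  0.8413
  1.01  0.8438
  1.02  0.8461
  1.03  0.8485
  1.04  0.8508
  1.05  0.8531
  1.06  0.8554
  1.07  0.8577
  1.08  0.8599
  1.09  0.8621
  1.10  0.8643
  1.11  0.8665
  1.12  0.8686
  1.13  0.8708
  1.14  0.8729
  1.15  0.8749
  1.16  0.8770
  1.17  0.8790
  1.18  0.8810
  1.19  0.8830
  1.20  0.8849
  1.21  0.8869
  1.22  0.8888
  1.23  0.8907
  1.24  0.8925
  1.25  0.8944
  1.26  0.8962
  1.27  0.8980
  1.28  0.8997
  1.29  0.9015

σ√T = 0.35·√1 = 0.3500
d₁ = [ln(23/17) + (0.08 + 0.35²/2)·1] / 0.3500 = [0.3023 + 0.1412] / 0.3500 = 1.2672 ≈ 1.27
d₂ = d₁ − σ√T = 1.2672 − 0.3500 = 0.9172 ≈ 0.92
e^(−rT) = e^(−0.08·1) = 0.9231
N(d₁) = N(1.27) = 0.8980;  N(d₂) = N(0.92) = 0.8212
C = 23·0.8980 − 17·0.9231·0.8212 = 20.6540 − 12.8868 = 7.7672

$7.77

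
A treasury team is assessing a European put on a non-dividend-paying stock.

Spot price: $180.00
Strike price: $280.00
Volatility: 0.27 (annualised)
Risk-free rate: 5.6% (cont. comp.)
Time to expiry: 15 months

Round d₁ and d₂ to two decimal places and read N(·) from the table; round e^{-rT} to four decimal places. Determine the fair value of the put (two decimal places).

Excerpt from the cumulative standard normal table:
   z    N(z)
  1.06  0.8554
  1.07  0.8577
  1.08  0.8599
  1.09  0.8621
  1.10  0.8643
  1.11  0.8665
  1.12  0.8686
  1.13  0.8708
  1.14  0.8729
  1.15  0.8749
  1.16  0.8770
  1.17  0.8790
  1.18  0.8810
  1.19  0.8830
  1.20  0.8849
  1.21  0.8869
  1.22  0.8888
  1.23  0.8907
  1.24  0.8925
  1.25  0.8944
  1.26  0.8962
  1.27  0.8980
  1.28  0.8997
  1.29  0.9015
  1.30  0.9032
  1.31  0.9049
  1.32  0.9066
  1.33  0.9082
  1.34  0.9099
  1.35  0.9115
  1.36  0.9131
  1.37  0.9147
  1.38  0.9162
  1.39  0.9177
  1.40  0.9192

σ√T = 0.27 × 1.1180 = 0.3019
d₁ = [ln(180/280) + (0.056 + 0.27²/2)·1.25] / 0.3019 = [-0.4418 + 0.1156] / 0.3019 = -1.0808 ≈ -1.08
d₂ = d₁ − σ√T = -1.0808 − 0.3019 = -1.3827 ≈ -1.38
e^(−rT) = e^(−0.056·1.25) = 0.9324
P = 280·0.9324·N(1.38) − 180·N(1.08) = 280·0.9324·0.9162 − 180·0.8599 = 239.1942 − 154.7820 = 84.4122

$84.41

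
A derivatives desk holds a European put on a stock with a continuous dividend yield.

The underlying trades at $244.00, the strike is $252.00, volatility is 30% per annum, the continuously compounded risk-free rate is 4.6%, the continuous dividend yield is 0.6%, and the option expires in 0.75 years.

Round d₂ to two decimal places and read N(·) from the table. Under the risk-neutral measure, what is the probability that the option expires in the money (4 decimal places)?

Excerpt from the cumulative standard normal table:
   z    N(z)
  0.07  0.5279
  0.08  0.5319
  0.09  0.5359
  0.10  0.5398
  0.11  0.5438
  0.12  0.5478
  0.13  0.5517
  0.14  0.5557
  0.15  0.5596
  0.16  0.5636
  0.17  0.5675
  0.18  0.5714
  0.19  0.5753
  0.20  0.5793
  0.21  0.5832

σ√T = 0.3 × 0.8660 = 0.2598
d₁ = [ln(244/252) + (0.046 − 0.006 + ½·0.3²)·0.75] / (σ√T) = (-0.0323 + 0.0638) / 0.2598 = 0.1212 → 0.12
d₂ = 0.1212 − 0.2598 = -0.1386 → -0.14
Pr(exercise) under Q = N(−d₂) = N(0.14) = 0.5557

0.5557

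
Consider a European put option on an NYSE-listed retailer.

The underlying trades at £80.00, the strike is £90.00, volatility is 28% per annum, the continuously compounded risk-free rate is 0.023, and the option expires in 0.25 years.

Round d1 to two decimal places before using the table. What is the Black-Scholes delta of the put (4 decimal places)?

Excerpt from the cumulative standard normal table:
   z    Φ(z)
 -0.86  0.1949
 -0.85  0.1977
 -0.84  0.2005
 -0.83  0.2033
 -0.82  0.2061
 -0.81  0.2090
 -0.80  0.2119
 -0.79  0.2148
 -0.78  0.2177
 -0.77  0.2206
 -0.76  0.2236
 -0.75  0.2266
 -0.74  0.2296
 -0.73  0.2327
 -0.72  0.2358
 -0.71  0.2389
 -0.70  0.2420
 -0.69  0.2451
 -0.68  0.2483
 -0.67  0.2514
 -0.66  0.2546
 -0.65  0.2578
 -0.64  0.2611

T = 0.25;  σ√T = 0.1400
d₁ = [ln(80/90) + (0.023 + 0.28²/2)·0.25] / 0.1400 = [-0.1178 + 0.0156] / 0.1400 = -0.7302 → -0.73
N(d₁) = N(-0.73) = 0.2327
Δ_put = N(d₁) − 1 = 0.2327 − 1 = -0.7673

-0.7673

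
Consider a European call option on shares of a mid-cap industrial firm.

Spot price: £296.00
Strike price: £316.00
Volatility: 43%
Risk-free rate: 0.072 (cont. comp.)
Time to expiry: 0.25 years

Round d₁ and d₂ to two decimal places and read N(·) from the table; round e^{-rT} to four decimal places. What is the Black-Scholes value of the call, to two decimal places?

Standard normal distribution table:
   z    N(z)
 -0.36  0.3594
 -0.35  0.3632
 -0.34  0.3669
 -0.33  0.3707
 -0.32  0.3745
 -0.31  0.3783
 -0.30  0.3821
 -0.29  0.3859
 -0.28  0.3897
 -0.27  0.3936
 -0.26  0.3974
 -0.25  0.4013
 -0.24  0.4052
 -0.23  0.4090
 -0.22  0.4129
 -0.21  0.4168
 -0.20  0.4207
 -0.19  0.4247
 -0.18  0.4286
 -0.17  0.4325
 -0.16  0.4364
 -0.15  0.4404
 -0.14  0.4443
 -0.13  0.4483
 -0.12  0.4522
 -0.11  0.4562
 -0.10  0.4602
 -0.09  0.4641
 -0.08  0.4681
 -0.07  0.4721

σ√T = 0.43·√0.25 = 0.2150
d₁ = [ln(296/316) + (0.072 + 0.43²/2)·0.25] / 0.2150 = [-0.0654 + 0.0411] / 0.2150 = -0.1129 ≈ -0.11
d₂ = d₁ − σ√T = -0.1129 − 0.2150 = -0.3279 ≈ -0.33
e^(−rT) = e^(−0.072·0.25) = 0.9822
C = 296·N(-0.11) − 316·0.9822·N(-0.33) = 296·0.4562 − 316·0.9822·0.3707 = 135.0352 − 115.0561 = 19.9791

£19.98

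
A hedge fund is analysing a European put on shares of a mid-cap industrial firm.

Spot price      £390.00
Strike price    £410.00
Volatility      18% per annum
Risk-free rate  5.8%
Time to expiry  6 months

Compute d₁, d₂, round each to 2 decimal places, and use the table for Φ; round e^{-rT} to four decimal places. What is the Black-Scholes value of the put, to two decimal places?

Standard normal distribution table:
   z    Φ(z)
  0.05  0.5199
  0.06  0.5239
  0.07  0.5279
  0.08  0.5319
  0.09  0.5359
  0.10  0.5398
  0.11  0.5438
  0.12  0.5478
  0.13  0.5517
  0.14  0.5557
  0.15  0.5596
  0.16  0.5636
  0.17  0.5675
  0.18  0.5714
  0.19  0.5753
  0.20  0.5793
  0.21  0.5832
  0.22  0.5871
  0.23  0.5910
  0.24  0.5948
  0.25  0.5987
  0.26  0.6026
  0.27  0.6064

£24.86

σ√T = 0.18·√0.5 = 0.1273
d₁ = [ln(390/410) + (0.058 + 0.18²/2)·0.5] / 0.1273 = [-0.0500 + 0.0371] / 0.1273 = -0.1014 ⇒ -0.10
d₂ = d₁ − σ√T = -0.1014 − 0.1273 = -0.2287 ⇒ -0.23
exp(−rT) = exp(−0.058·0.5) = 0.9714
N(−d₂) = N(0.23) = 0.5910;  N(−d₁) = N(0.10) = 0.5398
P = 410·0.9714·0.5910 − 390·0.5398 = 235.3799 − 210.5220 = 24.8579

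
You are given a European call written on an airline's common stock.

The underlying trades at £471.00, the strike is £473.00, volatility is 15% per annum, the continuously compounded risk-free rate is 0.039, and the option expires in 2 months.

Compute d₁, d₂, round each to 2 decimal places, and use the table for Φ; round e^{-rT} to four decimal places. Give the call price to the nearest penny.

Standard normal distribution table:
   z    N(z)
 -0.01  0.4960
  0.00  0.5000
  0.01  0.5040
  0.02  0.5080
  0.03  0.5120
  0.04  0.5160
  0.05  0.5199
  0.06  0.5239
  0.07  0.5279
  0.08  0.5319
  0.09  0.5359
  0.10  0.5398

£11.80

T = 0.1667;  σ√T = 0.0612
d₁ = [ln(471/473) + (0.039 + ½·0.15²)·0.1667] / (σ√T) = (-0.0042 + 0.0084) / 0.0612 = 0.0676 ⇒ 0.07
d₂ = 0.0676 − 0.0612 = 0.0063 ⇒ 0.01
e^(−rT) = e^(−0.039·0.1667) = 0.9935
C = 471·N(0.07) − 473·0.9935·N(0.01) = 471·0.5279 − 473·0.9935·0.5040 = 248.6409 − 236.8425 = 11.7984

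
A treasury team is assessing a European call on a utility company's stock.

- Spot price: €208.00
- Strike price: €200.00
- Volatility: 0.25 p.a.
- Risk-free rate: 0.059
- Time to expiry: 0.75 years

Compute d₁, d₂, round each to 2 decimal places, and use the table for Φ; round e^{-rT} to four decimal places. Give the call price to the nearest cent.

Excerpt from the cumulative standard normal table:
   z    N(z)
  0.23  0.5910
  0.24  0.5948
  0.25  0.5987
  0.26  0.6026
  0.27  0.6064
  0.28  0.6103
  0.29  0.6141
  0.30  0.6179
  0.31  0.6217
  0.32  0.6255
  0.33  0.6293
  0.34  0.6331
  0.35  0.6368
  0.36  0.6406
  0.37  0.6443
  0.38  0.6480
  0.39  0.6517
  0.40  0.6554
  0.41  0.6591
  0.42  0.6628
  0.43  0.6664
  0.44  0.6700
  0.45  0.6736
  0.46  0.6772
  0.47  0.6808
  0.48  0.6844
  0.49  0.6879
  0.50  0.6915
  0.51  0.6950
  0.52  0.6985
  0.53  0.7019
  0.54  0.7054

€26.31

T = 0.75;  σ√T = 0.2165
ln(S/K) + (r + σ²/2)T = ln(208/200) + (0.059 + 0.25²/2)·0.75 = 0.0392 + 0.0677 = 0.1069
d₁ = 0.1069 / 0.2165 = 0.4938 ≈ 0.49
d₂ = d₁ − σ√T = 0.4938 − 0.2165 = 0.2773 ≈ 0.28
exp(−rT) = exp(−0.059·0.75) = 0.9567
C = 208·N(0.49) − 200·0.9567·N(0.28) = 208·0.6879 − 200·0.9567·0.6103 = 143.0832 − 116.7748 = 26.3084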